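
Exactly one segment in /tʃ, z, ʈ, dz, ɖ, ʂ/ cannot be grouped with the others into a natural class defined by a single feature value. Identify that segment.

tʃ

/ʂ, z, ɖ, dz, ʈ/ are all [-distributed], but /tʃ/ (voiceless postalveolar affricate) is [+distributed]. No other single segment can be removed to leave a set sharing one feature value that the removed segment lacks, so /tʃ/ is the odd one out.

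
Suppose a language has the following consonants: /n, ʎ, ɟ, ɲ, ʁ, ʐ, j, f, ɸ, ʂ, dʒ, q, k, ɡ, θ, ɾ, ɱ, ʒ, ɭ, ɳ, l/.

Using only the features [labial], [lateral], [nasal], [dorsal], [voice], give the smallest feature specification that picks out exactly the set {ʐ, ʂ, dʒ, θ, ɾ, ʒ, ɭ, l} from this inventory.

/ʐ, ʂ, dʒ, θ, ɾ, ʒ, ɭ, l/ are all [−nasal], [−labial], [−dorsal], and no other segment in the inventory matches all three values. Dropping any one of them over-generates: [−labial, −dorsal] alone would also admit /n, ɳ/; [−nasal, −dorsal] alone would also admit /f, ɸ/; [−nasal, −labial] alone would also admit /ʎ, ɟ, ʁ, j, …/. No other combination of two listed features picks out exactly this set either, so fewer than three features will not do.

[−nasal, −labial, −dorsal]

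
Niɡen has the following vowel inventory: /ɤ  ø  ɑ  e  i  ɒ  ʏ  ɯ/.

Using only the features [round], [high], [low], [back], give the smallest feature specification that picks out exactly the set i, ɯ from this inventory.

[+high, −round]

/i, ɯ/ are all [+high], [−round], and no other segment in the inventory matches both values. Dropping any one of them over-generates: [−round] alone would also admit /ɤ, ɑ, e/; [+high] alone would also admit /ʏ/. No other single listed feature picks out exactly this set either, so fewer than two features will not do.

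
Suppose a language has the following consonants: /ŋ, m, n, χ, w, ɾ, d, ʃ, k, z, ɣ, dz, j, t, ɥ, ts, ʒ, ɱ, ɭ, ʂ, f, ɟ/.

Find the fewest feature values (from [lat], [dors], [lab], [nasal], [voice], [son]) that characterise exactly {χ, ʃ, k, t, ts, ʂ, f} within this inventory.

/χ, ʃ, k, t, ts, ʂ, f/ are exactly the [−voice] segments in the inventory, so a single feature suffices.

[−voice]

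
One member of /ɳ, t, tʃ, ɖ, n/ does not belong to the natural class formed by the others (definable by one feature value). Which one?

[distributed] (equivalently [strident]) groups all but one: /n, t, ɳ, ɖ/ share [−distributed] while /tʃ/ (voiceless postalveolar affricate) alone is [+distributed]. Removing any other segment would not leave a single-feature class that excludes it.

tʃ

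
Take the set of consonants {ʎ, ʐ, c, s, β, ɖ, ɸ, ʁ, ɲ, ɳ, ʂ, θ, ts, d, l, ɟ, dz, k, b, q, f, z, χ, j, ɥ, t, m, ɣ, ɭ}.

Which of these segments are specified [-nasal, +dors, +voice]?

Checking each segment against [-nasal], [+dorsal], [+voice]: /ʎ/ (palatal lateral approximant), /ʁ/ (voiced uvular fricative), /ɟ/ (voiced palatal stop), /j/ (palatal glide), /ɥ/ (labial-palatal glide), /ɣ/ (voiced velar fricative) satisfy every feature; every other segment in the inventory fails at least one.

ʎ, ʁ, ɟ, j, ɥ, ɣ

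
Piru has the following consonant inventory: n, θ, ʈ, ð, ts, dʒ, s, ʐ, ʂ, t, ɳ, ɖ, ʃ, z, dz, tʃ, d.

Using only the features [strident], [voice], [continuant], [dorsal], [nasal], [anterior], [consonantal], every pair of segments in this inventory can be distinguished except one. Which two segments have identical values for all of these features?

Both /ʂ/ and /ʃ/ are [+strident], [−voice], [+continuant], [−dorsal], [−nasal], [−anterior], [+consonantal]. Since the list omits [distributed] — which does distinguish the voiceless retroflex fricative from the voiceless postalveolar fricative — this pair collapses; all other pairs remain distinct.

ʂ, ʃ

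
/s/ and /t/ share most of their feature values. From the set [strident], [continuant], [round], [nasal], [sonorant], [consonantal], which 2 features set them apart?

/s/ (voiceless alveolar fricative) and /t/ (voiceless alveolar stop) agree on [-round], [-nasal], [-sonorant], [+consonantal]. They differ on [continuant] (/s/ [+], /t/ [-]), [strident] (/s/ [+], /t/ [-]).

[continuant], [strident]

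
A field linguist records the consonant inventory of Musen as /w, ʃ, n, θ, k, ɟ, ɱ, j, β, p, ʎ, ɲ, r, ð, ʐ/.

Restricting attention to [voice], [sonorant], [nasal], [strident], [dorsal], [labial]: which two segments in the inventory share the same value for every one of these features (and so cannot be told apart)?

ʎ, j

/ʎ/ (palatal lateral approximant) and /j/ (palatal glide) are both [+voice], [+sonorant], [-nasal], [-strident], [+dorsal], [-labial], so none of the listed features separates them. (They do differ in [lateral], which is not among the given features.) Every other pair in the inventory differs on at least one listed feature.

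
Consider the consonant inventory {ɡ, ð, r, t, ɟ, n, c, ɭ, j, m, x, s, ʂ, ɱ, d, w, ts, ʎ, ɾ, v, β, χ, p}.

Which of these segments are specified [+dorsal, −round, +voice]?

Eliminate segments failing any feature: /ð, r, t, n, ɭ, m, s, ʂ, ɱ, d, ts, ɾ, v, β, p/ are [−dorsal]; /c, x, χ/ are [−voice]; /w/ is [+round]. The remaining /ɡ, ɟ, j, ʎ/ satisfy [+dorsal], [−round], [+voice].

ɡ, ɟ, j, ʎ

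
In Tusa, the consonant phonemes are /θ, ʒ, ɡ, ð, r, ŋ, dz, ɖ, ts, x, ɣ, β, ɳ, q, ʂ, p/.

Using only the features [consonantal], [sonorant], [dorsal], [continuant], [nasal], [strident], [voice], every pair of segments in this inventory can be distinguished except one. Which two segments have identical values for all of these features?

β, ð

Both /β/ and /ð/ are [+consonantal], [−sonorant], [−dorsal], [+continuant], [−nasal], [−strident], [+voice]. Since the list omits [labial] and [coronal] — which do distinguish the voiced bilabial fricative from the voiced dental fricative — this pair collapses; all other pairs remain distinct.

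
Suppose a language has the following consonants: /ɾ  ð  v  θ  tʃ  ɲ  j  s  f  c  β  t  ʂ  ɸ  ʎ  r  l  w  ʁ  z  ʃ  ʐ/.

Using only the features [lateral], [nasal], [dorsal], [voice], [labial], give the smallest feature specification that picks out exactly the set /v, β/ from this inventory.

Every target segment is [+voice], [+labial], [−dorsal]; each remaining inventory member fails at least one of these. Each conjunct is needed — [+labial, −dorsal] alone would also admit /f, ɸ/; [+voice, −dorsal] alone would also admit /ɾ, ð, r, l, …/; [+voice, +labial] alone would also admit /w/ — and no other combination of two listed features has exactly this extension, so three is the minimum.

[+voice, +labial, −dorsal]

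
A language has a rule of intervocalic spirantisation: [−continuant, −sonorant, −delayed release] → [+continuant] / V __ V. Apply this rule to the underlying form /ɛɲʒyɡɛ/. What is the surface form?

[ɛɲʒyɣɛ]

/ɡ/ satisfies [−continuant, −sonorant, −delayed release] and sits in V __ V. The [+continuant] counterpart of the voiced velar stop is /ɣ/. Other segments in /ɛɲʒyɡɛ/ either fail the structural description or are not in the environment, so the surface form is [ɛɲʒyɣɛ].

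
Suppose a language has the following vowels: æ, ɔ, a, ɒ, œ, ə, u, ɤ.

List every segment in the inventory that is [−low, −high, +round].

ɔ, œ

Checking each segment against [−low], [−high], [+round]: /ɔ/ (mid back rounded lax vowel), /œ/ (mid front rounded lax vowel) satisfy every feature; every other segment in the inventory fails at least one.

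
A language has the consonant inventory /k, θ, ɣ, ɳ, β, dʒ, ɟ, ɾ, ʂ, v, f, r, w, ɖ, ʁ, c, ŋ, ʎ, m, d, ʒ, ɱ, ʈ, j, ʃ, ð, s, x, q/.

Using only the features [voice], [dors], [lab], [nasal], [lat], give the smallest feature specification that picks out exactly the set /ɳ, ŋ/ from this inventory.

Every target segment is [+nasal], [−labial]; each remaining inventory member fails at least one of these. Each conjunct is needed — [−labial] alone would also admit /k, θ, ɣ, dʒ, …/; [+nasal] alone would also admit /m, ɱ/ — and no other single listed feature has exactly this extension, so two is the minimum.

[+nasal, −lab]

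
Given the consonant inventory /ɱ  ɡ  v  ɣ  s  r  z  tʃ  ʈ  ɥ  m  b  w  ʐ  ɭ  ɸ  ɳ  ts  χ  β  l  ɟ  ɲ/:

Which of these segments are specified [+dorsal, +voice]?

Eliminate segments failing any feature: /ɱ, v, s, r, z, tʃ, ʈ, m, b, ʐ, ɭ, ɸ, ɳ, ts, β, l/ are [-dorsal]; /χ/ is [-voice]. The remaining /ɡ, ɣ, ɥ, w, ɟ, ɲ/ satisfy [+dorsal], [+voice].

ɡ, ɣ, ɥ, w, ɟ, ɲ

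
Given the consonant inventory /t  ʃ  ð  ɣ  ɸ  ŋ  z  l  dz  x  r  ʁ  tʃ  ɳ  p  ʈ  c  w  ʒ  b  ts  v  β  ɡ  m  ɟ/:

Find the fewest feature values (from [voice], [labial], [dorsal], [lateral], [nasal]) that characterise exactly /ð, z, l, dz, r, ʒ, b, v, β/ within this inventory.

[+voice, -nasal, -dorsal]

Every target segment is [+voice], [-nasal], [-dorsal]; each remaining inventory member fails at least one of these. Each conjunct is needed — [-nasal, -dorsal] alone would also admit /t, ʃ, ɸ, tʃ, …/; [+voice, -dorsal] alone would also admit /ɳ, m/; [+voice, -nasal] alone would also admit /ɣ, ʁ, w, ɡ, …/ — and no other combination of two listed features has exactly this extension, so three is the minimum.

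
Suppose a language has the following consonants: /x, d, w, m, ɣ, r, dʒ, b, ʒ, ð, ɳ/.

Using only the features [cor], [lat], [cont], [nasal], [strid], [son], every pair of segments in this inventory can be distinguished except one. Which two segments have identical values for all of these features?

/x/ (voiceless velar fricative) and /ɣ/ (voiced velar fricative) are both [−coronal], [−lateral], [+continuant], [−nasal], [−strident], [−sonorant], so none of the listed features separates them. (They do differ in [voice], which is not among the given features.) Every other pair in the inventory differs on at least one listed feature.

x, ɣ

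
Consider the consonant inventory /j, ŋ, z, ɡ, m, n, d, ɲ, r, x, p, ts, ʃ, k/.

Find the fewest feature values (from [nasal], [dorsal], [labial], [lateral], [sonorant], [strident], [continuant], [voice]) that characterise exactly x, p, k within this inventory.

/x, p, k/ are all [−voice], [−strident], and no other segment in the inventory matches both values. Dropping any one of them over-generates: [−strident] alone would also admit /j, ŋ, ɡ, m, …/; [−voice] alone would also admit /ts, ʃ/. No other single listed feature picks out exactly this set either, so fewer than two features will not do.

[−voice, −strident]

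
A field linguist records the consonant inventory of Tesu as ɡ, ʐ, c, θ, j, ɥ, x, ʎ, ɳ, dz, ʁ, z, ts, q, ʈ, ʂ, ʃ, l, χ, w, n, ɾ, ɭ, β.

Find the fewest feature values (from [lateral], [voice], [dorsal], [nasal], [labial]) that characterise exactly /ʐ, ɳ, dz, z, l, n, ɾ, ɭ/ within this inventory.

Every target segment is [+voice], [−labial], [−dorsal]; each remaining inventory member fails at least one of these. Each conjunct is needed — [−labial, −dorsal] alone would also admit /θ, ts, ʈ, ʂ, …/; [+voice, −dorsal] alone would also admit /β/; [+voice, −labial] alone would also admit /ɡ, j, ʎ, ʁ/ — and no other combination of two listed features has exactly this extension, so three is the minimum.

[+voice, −labial, −dorsal]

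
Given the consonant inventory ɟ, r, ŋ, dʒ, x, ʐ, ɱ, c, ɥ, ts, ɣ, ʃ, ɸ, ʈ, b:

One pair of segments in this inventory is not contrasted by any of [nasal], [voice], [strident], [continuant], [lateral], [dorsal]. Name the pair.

ɣ, ɥ

Both /ɣ/ and /ɥ/ are [−nasal], [+voice], [−strident], [+continuant], [−lateral], [+dorsal]. Since the list omits [sonorant], [labial], [round] and [back] — which do distinguish the voiced velar fricative from the labial-palatal glide — this pair collapses; all other pairs remain distinct.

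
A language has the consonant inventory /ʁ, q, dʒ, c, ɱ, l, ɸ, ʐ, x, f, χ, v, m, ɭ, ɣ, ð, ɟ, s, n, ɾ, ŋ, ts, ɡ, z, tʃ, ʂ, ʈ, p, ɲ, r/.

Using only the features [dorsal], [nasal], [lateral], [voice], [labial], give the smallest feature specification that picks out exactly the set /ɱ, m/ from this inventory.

The class [+nasal], [+labial] has exactly /ɱ, m/ as its extension in this inventory. No smaller conjunction from the listed features achieves this: [+labial] alone would also admit /ɸ, f, v, p/; [+nasal] alone would also admit /n, ŋ, ɲ/; and checking the remaining single features turns up none with this extension.

[+nasal, +labial]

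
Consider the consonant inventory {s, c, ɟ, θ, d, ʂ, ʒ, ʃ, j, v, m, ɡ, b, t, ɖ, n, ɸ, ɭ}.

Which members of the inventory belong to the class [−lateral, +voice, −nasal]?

ɟ, d, ʒ, j, v, ɡ, b, ɖ

First, the [−lateral] segments are /s, c, ɟ, θ, d, ʂ, ʒ, ʃ, j, v, m, ɡ, b, t, ɖ, n, ɸ/.
Of those, [+voice] gives /ɟ, d, ʒ, j, v, m, ɡ, b, ɖ, n/.
Among these, [−nasal] leaves /ɟ, d, ʒ, j, v, ɡ, b, ɖ/.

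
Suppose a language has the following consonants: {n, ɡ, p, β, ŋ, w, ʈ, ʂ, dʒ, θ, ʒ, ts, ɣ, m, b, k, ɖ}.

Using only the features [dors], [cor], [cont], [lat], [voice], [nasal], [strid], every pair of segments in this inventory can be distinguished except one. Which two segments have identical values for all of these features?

/ɣ/ (voiced velar fricative) and /w/ (labial-velar glide) are both [+dorsal], [−coronal], [+continuant], [−lateral], [+voice], [−nasal], [−strident], so none of the listed features separates them. (They do differ in [sonorant], [labial] and [round], which are not among the given features.) Every other pair in the inventory differs on at least one listed feature.

ɣ, w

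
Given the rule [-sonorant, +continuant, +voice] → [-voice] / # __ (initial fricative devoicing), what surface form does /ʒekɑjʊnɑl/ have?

[ʃekɑjʊnɑl]

The only segment in the rule's environment that also matches [-sonorant, +continuant, +voice] is /ʒ/. Applying [-voice] turns the voiced postalveolar fricative into /ʃ/ (voiceless postalveolar fricative), giving [ʃekɑjʊnɑl].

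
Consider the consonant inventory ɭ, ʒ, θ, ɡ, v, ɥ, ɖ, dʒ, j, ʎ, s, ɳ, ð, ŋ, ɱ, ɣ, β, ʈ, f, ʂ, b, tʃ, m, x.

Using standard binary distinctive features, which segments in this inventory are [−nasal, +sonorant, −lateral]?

Eliminate segments failing any feature: /ɭ, ʎ/ are [+lateral]; /ʒ, θ, ɡ, v, ɖ, dʒ, s, ð, ɣ, β, ʈ, f, ʂ, b, tʃ, x/ are [−sonorant]; /ɳ, ŋ, ɱ, m/ are [+nasal]. The remaining /ɥ, j/ satisfy [−nasal], [+sonorant], [−lateral].

ɥ, j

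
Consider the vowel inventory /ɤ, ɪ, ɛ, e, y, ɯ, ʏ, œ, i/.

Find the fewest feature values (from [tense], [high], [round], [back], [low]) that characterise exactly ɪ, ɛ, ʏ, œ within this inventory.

Every target segment is [−tense] and no other inventory member is, so one feature is enough.

[−tense]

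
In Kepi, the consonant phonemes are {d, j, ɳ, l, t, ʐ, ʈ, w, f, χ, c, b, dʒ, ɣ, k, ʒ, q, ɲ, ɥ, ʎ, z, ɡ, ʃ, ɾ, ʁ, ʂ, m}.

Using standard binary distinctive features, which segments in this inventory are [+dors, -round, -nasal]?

j, χ, c, ɣ, k, q, ʎ, ɡ, ʁ

Eliminate segments failing any feature: /d, ɳ, l, t, ʐ, ʈ, f, b, dʒ, ʒ, z, ʃ, ɾ, ʂ, m/ are [-dorsal]; /w, ɥ/ are [+round]; /ɲ/ is [+nasal]. The remaining /j, χ, c, ɣ, k, q, ʎ, ɡ, ʁ/ satisfy [+dorsal], [-round], [-nasal].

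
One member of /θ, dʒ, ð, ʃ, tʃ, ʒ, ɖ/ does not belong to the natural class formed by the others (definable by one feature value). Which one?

/θ, ʃ, tʃ, dʒ, ʒ, ð/ are all [+distributed], but /ɖ/ (voiced retroflex stop) is [-distributed]. No other single segment can be removed to leave a set sharing one feature value that the removed segment lacks, so /ɖ/ is the odd one out.

ɖ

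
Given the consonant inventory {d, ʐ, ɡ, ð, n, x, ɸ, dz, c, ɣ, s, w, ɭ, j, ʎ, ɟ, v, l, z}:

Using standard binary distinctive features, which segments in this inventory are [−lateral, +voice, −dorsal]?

d, ʐ, ð, n, dz, v, z

Among the inventory, the [−lateral] segments are /d, ʐ, ɡ, ð, n, x, ɸ, dz, c, ɣ, s, w, j, ɟ, v, z/.
Then [+voice] gives /d, ʐ, ɡ, ð, n, dz, ɣ, w, j, ɟ, v, z/.
Of those, [−dorsal] leaves /d, ʐ, ð, n, dz, v, z/.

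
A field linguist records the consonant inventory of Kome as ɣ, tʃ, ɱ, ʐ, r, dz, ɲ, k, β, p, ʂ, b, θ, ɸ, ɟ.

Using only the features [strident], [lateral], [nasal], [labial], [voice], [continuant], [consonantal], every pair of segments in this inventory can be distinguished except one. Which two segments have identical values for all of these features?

On the given features, /ɣ/ and /r/ have an identical profile: [−strident], [−lateral], [−nasal], [−labial], [+voice], [+continuant], [+consonantal]. No other two segments in the inventory coincide on all 7 features. (They do differ in [sonorant], [coronal] and [dorsal], which are not among the given features.)

ɣ, r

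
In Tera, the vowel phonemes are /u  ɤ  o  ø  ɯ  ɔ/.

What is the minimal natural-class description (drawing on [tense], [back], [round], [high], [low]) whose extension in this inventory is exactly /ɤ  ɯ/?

The target set is precisely the extension of [−round] in this inventory.

[−round]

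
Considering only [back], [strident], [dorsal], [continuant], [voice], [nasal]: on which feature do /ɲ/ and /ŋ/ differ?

[back]

/ɲ/ is the palatal nasal and /ŋ/ is the velar nasal. Both are [−strident], [+dorsal], [−continuant], [+voice], [+nasal]. /ɲ/ is [−back] while /ŋ/ is [+back], so the distinguishing feature is [back].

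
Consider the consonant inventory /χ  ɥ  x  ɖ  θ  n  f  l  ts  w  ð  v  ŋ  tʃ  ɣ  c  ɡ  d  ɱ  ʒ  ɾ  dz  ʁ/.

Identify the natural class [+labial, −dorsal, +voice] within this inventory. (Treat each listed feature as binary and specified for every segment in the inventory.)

Eliminate segments failing any feature: /χ, x, ɖ, θ, n, l, ts, ð, ŋ, tʃ, ɣ, c, ɡ, d, ʒ, ɾ, dz, ʁ/ are [−labial]; /ɥ, w/ are [+dorsal]; /f/ is [−voice]. The remaining /v, ɱ/ satisfy [+labial], [−dorsal], [+voice].

v, ɱ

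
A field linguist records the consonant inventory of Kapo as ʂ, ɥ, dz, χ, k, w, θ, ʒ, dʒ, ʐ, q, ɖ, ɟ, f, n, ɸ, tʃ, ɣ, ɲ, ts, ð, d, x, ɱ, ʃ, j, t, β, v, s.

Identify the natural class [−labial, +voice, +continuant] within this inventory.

Eliminate segments failing any feature: /ʂ, χ, k, θ, q, tʃ, ts, x, ʃ, t, s/ are [−voice]; /ɥ, w, f, ɸ, ɱ, β, v/ are [+labial]; /dz, dʒ, ɖ, ɟ, n, ɲ, d/ are [−continuant]. The remaining /ʒ, ʐ, ɣ, ð, j/ satisfy [−labial], [+voice], [+continuant].

ʒ, ʐ, ɣ, ð, j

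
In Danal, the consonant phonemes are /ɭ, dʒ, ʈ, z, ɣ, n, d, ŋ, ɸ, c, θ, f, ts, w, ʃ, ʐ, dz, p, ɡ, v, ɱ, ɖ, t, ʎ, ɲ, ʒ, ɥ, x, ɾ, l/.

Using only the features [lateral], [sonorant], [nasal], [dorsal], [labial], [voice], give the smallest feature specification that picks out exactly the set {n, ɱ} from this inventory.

[+nasal, -dorsal]

The class [+nasal], [-dorsal] has exactly /n, ɱ/ as its extension in this inventory. No smaller conjunction from the listed features achieves this: [-dorsal] alone would also admit /ɭ, dʒ, ʈ, z, …/; [+nasal] alone would also admit /ŋ, ɲ/; and checking the remaining single features turns up none with this extension.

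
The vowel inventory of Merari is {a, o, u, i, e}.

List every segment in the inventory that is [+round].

The feature [round] marks segments produced with lip rounding. In this inventory /o, u/ have that property, so they are [+round]; /a, i, e/ are [−round].

o, u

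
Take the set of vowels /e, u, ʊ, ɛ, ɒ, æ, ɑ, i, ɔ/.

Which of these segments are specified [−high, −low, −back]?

The [−high] segments are /e, ɛ, ɒ, æ, ɑ, ɔ/.
Intersecting with [−low] gives /e, ɛ, ɔ/.
Intersecting with [−back] leaves /e, ɛ/.

e, ɛ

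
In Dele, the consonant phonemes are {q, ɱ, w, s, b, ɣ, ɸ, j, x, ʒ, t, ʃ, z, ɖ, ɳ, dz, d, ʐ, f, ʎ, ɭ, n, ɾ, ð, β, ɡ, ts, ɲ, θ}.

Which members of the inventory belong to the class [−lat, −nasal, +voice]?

w, b, ɣ, j, ʒ, z, ɖ, dz, d, ʐ, ɾ, ð, β, ɡ

Eliminate segments failing any feature: /q, s, ɸ, x, t, ʃ, f, ts, θ/ are [−voice]; /ɱ, ɳ, n, ɲ/ are [+nasal]; /ʎ, ɭ/ are [+lateral]. The remaining /w, b, ɣ, j, ʒ, z, ɖ, dz, d, ʐ, ɾ, ð, β, ɡ/ satisfy [−lateral], [−nasal], [+voice].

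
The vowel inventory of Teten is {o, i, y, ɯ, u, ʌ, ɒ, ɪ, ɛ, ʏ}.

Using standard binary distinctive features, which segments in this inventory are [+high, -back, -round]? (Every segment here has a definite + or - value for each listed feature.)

i, ɪ

Checking each segment against [+high], [-back], [-round]: /i/ (high front unrounded tense vowel), /ɪ/ (high front unrounded lax vowel) satisfy every feature; every other segment in the inventory fails at least one.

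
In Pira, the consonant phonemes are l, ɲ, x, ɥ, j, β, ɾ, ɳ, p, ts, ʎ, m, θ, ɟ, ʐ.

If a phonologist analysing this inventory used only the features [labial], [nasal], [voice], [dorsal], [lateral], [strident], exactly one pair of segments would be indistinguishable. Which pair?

j, ɟ

Both /j/ and /ɟ/ are [-labial], [-nasal], [+voice], [+dorsal], [-lateral], [-strident]. Since the list omits [sonorant] and [continuant] — which do distinguish the palatal glide from the voiced palatal stop — this pair collapses; all other pairs remain distinct.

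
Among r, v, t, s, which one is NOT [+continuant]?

t

/t/ is the voiceless alveolar stop, which is [-continuant]; the rest — /r, s, v/ — are [+continuant].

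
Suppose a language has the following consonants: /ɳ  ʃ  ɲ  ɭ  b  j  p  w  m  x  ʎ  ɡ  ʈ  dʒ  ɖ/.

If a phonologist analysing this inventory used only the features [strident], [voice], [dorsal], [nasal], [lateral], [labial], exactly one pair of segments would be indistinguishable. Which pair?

Both /ɡ/ and /j/ are [-strident], [+voice], [+dorsal], [-nasal], [-lateral], [-labial]. Since the list omits [sonorant], [continuant] and [back] — which do distinguish the voiced velar stop from the palatal glide — this pair collapses; all other pairs remain distinct.

ɡ, j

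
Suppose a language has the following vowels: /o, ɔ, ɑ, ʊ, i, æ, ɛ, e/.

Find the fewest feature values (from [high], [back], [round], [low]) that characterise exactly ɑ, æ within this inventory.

/ɑ, æ/ are exactly the [+low] segments in the inventory, so a single feature suffices.

[+low]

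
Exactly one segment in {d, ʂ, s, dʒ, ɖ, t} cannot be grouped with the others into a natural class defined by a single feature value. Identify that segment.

[distributed] groups all but one: /s, t, ɖ, ʂ, d/ share [−distributed] while /dʒ/ (voiced postalveolar affricate) alone is [+distributed]. Removing any other segment would not leave a single-feature class that excludes it.

dʒ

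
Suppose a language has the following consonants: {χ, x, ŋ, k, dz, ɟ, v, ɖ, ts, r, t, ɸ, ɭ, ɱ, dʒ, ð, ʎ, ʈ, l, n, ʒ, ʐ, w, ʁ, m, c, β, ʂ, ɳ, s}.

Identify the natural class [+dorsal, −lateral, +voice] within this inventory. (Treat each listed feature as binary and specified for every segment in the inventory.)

Among the inventory, the [+dorsal] segments are /χ, x, ŋ, k, ɟ, ʎ, w, ʁ, c/.
Among these, [−lateral] gives /χ, x, ŋ, k, ɟ, w, ʁ, c/.
Then [+voice] leaves /ŋ, ɟ, w, ʁ/.

ŋ, ɟ, w, ʁ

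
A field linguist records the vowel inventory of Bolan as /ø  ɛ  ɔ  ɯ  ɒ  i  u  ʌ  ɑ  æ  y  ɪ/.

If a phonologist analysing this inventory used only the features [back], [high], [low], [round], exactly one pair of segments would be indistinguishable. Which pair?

On the given features, /ɪ/ and /i/ have an identical profile: [-back], [+high], [-low], [-round]. No other two segments in the inventory coincide on all 4 features. (They do differ in [tense], which is not among the given features.)

ɪ, i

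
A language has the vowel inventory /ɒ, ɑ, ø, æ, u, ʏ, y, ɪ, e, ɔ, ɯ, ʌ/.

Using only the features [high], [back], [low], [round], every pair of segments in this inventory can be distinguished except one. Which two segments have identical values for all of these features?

ʏ, y

/ʏ/ (high front rounded lax vowel) and /y/ (high front rounded tense vowel) are both [+high], [-back], [-low], [+round], so none of the listed features separates them. (They do differ in [tense], which is not among the given features.) Every other pair in the inventory differs on at least one listed feature.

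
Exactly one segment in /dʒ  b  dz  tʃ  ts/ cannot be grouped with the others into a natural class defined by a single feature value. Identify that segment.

[delayed release] (equivalently [strident], [labial], [coronal]) groups all but one: /ts, tʃ, dz, dʒ/ share [+delayed release] while /b/ (voiced bilabial stop) alone is [−delayed release]. Removing any other segment would not leave a single-feature class that excludes it.

b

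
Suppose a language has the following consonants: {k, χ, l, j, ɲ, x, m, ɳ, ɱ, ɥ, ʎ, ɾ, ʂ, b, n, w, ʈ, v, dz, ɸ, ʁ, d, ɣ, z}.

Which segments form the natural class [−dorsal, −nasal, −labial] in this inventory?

l, ɾ, ʂ, ʈ, dz, d, z

Checking each segment against [−dorsal], [−nasal], [−labial]: /l/ (alveolar lateral approximant), /ɾ/ (alveolar tap), /ʂ/ (voiceless retroflex fricative), /ʈ/ (voiceless retroflex stop), /dz/ (voiced alveolar affricate), /d/ (voiced alveolar stop), among others, satisfy every feature; every other segment in the inventory fails at least one.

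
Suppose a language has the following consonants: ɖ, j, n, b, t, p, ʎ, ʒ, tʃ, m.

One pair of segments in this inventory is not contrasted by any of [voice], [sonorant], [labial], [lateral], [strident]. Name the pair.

/j/ (palatal glide) and /n/ (alveolar nasal) are both [+voice], [+sonorant], [−labial], [−lateral], [−strident], so none of the listed features separates them. (They do differ in [nasal], [continuant] and [dorsal], which are not among the given features.) Every other pair in the inventory differs on at least one listed feature.

j, n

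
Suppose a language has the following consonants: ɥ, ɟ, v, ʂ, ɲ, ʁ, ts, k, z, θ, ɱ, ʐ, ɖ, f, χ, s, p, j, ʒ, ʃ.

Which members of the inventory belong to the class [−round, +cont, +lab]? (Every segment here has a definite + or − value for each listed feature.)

Checking each segment against [−round], [+continuant], [+labial]: /v/ (voiced labiodental fricative), /f/ (voiceless labiodental fricative) satisfy every feature; every other segment in the inventory fails at least one.

v, f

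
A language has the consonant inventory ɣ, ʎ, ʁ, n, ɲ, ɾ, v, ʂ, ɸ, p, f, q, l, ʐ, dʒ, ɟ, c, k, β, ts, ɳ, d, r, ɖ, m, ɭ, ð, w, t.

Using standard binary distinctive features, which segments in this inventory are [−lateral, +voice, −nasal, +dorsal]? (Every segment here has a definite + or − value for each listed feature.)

ɣ, ʁ, ɟ, w

Among the inventory, the [−lateral] segments are /ɣ, ʁ, n, ɲ, ɾ, v, ʂ, ɸ, p, f, q, ʐ, dʒ, ɟ, c, k, β, ts, ɳ, d, r, ɖ, m, ð, w, t/.
Within that set, [+voice] gives /ɣ, ʁ, n, ɲ, ɾ, v, ʐ, dʒ, ɟ, β, ɳ, d, r, ɖ, m, ð, w/.
Among these, [−nasal] gives /ɣ, ʁ, ɾ, v, ʐ, dʒ, ɟ, β, d, r, ɖ, ð, w/.
Within that set, [+dorsal] leaves /ɣ, ʁ, ɟ, w/.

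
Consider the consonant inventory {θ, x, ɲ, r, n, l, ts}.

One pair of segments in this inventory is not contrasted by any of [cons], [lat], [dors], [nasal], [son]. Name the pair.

On the given features, /θ/ and /ts/ have an identical profile: [+consonantal], [−lateral], [−dorsal], [−nasal], [−sonorant]. No other two segments in the inventory coincide on all 5 features. (They do differ in [continuant], [strident] and [distributed], which are not among the given features.)

θ, ts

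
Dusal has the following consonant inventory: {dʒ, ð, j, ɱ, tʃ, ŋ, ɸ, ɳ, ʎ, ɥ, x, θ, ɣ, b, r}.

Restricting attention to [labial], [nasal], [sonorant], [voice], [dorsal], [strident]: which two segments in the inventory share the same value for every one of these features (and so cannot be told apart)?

On the given features, /ʎ/ and /j/ have an identical profile: [−labial], [−nasal], [+sonorant], [+voice], [+dorsal], [−strident]. No other two segments in the inventory coincide on all 6 features. (They do differ in [lateral], which is not among the given features.)

ʎ, j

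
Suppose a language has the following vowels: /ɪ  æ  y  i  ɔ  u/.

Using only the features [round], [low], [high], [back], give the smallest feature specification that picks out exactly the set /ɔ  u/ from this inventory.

[+back]

Every target segment is [+back] and no other inventory member is, so one feature is enough.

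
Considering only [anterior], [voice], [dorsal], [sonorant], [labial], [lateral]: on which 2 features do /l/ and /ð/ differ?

The two segments share [+anterior], [+voice], [-dorsal], [-labial]. The only features from the list on which they differ: /l/ is [+sonorant] while /ð/ is [-sonorant]; /l/ is [+lateral] while /ð/ is [-lateral].

[sonorant], [lateral]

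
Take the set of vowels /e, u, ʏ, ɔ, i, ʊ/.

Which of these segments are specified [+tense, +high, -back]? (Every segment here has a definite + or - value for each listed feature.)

Eliminate segments failing any feature: /e/ is [-high]; /u/ is [+back]; /ʏ, ɔ, ʊ/ are [-tense]. The remaining /i/ satisfy [+tense], [+high], [-back].

i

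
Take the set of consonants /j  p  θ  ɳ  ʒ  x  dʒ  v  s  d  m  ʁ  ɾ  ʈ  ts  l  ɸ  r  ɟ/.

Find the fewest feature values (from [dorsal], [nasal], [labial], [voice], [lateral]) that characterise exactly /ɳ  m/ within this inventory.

Every target segment is [+nasal] and no other inventory member is, so one feature is enough.

[+nasal]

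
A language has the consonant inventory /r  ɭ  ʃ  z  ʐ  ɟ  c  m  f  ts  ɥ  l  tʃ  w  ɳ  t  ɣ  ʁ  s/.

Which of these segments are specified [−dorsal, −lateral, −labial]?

Eliminate segments failing any feature: /ɭ, l/ are [+lateral]; /ɟ, c, ɥ, w, ɣ, ʁ/ are [+dorsal]; /m, f/ are [+labial]. The remaining /r, ʃ, z, ʐ, ts, tʃ, ɳ, t, s/ satisfy [−dorsal], [−lateral], [−labial].

r, ʃ, z, ʐ, ts, tʃ, ɳ, t, s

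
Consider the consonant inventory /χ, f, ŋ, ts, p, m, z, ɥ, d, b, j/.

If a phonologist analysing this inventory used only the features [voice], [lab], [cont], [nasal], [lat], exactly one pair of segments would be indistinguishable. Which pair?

On the given features, /z/ and /j/ have an identical profile: [+voice], [-labial], [+continuant], [-nasal], [-lateral]. No other two segments in the inventory coincide on all 5 features. (They do differ in [sonorant], [strident] and [dorsal], which are not among the given features.)

z, j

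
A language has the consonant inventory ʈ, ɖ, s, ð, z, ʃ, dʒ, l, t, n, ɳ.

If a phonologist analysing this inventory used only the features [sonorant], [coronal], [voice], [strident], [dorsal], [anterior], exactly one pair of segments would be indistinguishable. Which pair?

Both /n/ and /l/ are [+sonorant], [+coronal], [+voice], [-strident], [-dorsal], [+anterior]. Since the list omits [nasal] and [lateral] — which do distinguish the alveolar nasal from the alveolar lateral approximant — this pair collapses; all other pairs remain distinct.

n, l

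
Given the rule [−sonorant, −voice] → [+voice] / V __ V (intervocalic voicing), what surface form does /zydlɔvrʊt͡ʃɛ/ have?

[zydlɔvrʊd͡ʒɛ]

Only /t͡ʃ/ occurs between two vowels (/ʊ/ __ /ɛ/) and matches the structural description. It is a voiceless postalveolar affricate, so [−sonorant, −voice] holds; changing it to [+voice] with all other features held fixed yields /d͡ʒ/ (voiced postalveolar affricate). No other segment meets both the structural description and the environment, so the output is [zydlɔvrʊd͡ʒɛ].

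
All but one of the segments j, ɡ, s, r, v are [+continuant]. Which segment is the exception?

ɡ

/v, j, r, s/ are all [+continuant]; /ɡ/ (voiced velar stop) is [−continuant].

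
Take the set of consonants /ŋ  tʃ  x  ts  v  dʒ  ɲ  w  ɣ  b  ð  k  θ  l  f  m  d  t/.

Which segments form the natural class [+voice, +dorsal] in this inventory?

ŋ, ɲ, w, ɣ

Checking each segment against [+voice], [+dorsal]: /ŋ/ (velar nasal), /ɲ/ (palatal nasal), /w/ (labial-velar glide), /ɣ/ (voiced velar fricative) satisfy every feature; every other segment in the inventory fails at least one.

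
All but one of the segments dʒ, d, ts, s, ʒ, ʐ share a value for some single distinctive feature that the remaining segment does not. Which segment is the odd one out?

/dʒ, ʐ, s, ts, ʒ/ are all [+strident], but /d/ (voiced alveolar stop) is [−strident]. No other single segment can be removed to leave a set sharing one feature value that the removed segment lacks, so /d/ is the odd one out.

d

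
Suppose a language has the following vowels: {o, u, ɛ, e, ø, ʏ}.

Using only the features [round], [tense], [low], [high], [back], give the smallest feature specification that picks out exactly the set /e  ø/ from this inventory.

[-back, +tense]

Every target segment is [-back], [+tense]; each remaining inventory member fails at least one of these. Each conjunct is needed — [+tense] alone would also admit /o, u/; [-back] alone would also admit /ɛ, ʏ/ — and no other single listed feature has exactly this extension, so two is the minimum.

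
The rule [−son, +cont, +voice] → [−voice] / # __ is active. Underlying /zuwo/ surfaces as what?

/z/ satisfies [−son, +cont, +voice] and sits in # __. The [−voice] counterpart of the voiced alveolar fricative is /s/. Other segments in /zuwo/ either fail the structural description or are not in the environment, so the surface form is [suwo].

[suwo]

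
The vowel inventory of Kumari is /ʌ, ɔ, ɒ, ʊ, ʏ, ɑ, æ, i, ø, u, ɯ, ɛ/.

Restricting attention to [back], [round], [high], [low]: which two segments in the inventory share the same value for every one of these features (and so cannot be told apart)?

/u/ (high back rounded tense vowel) and /ʊ/ (high back rounded lax vowel) are both [+back], [+round], [+high], [−low], so none of the listed features separates them. (They do differ in [tense], which is not among the given features.) Every other pair in the inventory differs on at least one listed feature.

u, ʊ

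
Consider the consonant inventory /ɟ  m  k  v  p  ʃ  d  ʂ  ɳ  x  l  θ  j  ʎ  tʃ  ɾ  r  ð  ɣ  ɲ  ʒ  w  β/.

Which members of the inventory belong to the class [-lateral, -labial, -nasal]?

ɟ, k, ʃ, d, ʂ, x, θ, j, tʃ, ɾ, r, ð, ɣ, ʒ

Eliminate segments failing any feature: /m, v, p, w, β/ are [+labial]; /ɳ, ɲ/ are [+nasal]; /l, ʎ/ are [+lateral]. The remaining /ɟ, k, ʃ, d, ʂ, x, θ, j, tʃ, ɾ, r, ð, ɣ, ʒ/ satisfy [-lateral], [-labial], [-nasal].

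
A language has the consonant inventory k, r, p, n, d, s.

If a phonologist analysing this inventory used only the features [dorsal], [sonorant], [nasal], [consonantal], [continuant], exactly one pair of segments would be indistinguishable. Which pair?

On the given features, /d/ and /p/ have an identical profile: [-dorsal], [-sonorant], [-nasal], [+consonantal], [-continuant]. No other two segments in the inventory coincide on all 5 features. (They do differ in [voice], [labial] and [coronal], which are not among the given features.)

d, p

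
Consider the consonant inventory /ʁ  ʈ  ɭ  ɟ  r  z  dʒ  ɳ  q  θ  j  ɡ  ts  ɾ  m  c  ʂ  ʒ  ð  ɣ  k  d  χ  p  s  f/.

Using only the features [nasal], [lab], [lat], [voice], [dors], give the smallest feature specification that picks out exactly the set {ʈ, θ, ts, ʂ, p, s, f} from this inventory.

[-voice, -dors]

The class [-voice], [-dorsal] has exactly /ʈ, θ, ts, ʂ, p, s, f/ as its extension in this inventory. No smaller conjunction from the listed features achieves this: [-dorsal] alone would also admit /ɭ, r, z, dʒ, …/; [-voice] alone would also admit /q, c, k, χ/; and checking the remaining single features turns up none with this extension.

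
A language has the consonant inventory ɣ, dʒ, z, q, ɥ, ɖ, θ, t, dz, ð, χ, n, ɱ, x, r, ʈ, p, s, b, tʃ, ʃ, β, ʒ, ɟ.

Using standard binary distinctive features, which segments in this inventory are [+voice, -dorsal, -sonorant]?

Checking each segment against [+voice], [-dorsal], [-sonorant]: /dʒ/ (voiced postalveolar affricate), /z/ (voiced alveolar fricative), /ɖ/ (voiced retroflex stop), /dz/ (voiced alveolar affricate), /ð/ (voiced dental fricative), /b/ (voiced bilabial stop), among others, satisfy every feature; every other segment in the inventory fails at least one.

dʒ, z, ɖ, dz, ð, b, β, ʒ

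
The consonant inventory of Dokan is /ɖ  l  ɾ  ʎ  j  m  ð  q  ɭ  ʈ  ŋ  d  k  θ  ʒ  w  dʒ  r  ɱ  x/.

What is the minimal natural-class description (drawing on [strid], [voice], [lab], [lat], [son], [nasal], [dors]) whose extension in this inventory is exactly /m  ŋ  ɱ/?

[+nasal]

Every target segment is [+nasal] and no other inventory member is, so one feature is enough.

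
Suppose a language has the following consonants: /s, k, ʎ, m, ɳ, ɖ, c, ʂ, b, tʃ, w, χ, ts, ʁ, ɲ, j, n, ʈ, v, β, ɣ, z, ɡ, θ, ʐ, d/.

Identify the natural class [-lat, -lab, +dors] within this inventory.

Eliminate segments failing any feature: /s, ɳ, ɖ, ʂ, tʃ, ts, n, ʈ, z, θ, ʐ, d/ are [-dorsal]; /ʎ/ is [+lateral]; /m, b, w, v, β/ are [+labial]. The remaining /k, c, χ, ʁ, ɲ, j, ɣ, ɡ/ satisfy [-lateral], [-labial], [+dorsal].

k, c, χ, ʁ, ɲ, j, ɣ, ɡ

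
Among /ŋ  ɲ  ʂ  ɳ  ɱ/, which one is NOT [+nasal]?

/ɲ, ɳ, ŋ, ɱ/ are all [+nasal]; /ʂ/ (voiceless retroflex fricative) is [-nasal].

ʂ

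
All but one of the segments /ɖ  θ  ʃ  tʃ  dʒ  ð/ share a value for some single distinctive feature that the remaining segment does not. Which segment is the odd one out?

The remaining segments after removing /ɖ/ share [+distributed]; /ɖ/ (voiced retroflex stop) is [−distributed]. For every other candidate removal, the leftover set fails to share any single feature value that the removed segment lacks.

ɖ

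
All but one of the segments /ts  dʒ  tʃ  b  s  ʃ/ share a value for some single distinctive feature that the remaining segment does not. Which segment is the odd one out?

b

[strident] (equivalently [labial], [coronal]) groups all but one: /ts, dʒ, tʃ, ʃ, s/ share [+strident] while /b/ (voiced bilabial stop) alone is [−strident]. Removing any other segment would not leave a single-feature class that excludes it.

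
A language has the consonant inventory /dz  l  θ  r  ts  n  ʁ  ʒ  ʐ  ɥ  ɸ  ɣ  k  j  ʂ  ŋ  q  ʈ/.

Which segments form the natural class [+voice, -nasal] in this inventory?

dz, l, r, ʁ, ʒ, ʐ, ɥ, ɣ, j

Checking each segment against [+voice], [-nasal]: /dz/ (voiced alveolar affricate), /l/ (alveolar lateral approximant), /r/ (alveolar trill), /ʁ/ (voiced uvular fricative), /ʒ/ (voiced postalveolar fricative), /ʐ/ (voiced retroflex fricative), among others, satisfy every feature; every other segment in the inventory fails at least one.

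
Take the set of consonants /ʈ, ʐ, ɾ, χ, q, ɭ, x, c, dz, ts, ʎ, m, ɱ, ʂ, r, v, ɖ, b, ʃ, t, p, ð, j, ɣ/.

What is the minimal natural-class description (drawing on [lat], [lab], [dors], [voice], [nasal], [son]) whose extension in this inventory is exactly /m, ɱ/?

[+nasal]

The target set is precisely the extension of [+nasal] in this inventory.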